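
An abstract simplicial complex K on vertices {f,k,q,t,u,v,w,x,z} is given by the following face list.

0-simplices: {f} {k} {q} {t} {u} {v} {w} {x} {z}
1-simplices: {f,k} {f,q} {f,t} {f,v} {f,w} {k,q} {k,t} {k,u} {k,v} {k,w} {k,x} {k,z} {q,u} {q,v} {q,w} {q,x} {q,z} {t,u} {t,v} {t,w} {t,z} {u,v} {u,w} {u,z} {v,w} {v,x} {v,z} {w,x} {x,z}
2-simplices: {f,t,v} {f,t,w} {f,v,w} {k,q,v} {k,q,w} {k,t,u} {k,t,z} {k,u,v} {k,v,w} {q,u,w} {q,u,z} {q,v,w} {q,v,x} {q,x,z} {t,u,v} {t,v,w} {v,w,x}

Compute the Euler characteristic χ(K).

χ(K)=-3

n_0=9 n_1=29 n_2=17
χ=+9−29+17=-3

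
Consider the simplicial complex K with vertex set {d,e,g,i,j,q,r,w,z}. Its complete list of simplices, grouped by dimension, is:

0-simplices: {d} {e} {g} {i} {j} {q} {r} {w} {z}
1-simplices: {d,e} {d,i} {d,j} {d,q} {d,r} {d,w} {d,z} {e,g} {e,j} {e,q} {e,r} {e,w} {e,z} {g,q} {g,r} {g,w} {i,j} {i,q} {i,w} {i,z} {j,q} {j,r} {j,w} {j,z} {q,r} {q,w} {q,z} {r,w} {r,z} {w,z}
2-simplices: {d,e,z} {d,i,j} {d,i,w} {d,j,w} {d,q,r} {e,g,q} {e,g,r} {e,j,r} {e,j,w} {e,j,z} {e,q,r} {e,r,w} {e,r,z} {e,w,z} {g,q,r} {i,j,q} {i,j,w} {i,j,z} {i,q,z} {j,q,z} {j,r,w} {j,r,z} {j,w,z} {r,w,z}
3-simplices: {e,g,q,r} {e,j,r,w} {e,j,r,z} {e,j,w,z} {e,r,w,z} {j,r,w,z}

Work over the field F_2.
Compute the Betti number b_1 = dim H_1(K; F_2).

b_1=5

n_0=9 n_1=30 n_2=24 n_3=6  [Z2]
∂1: piv[de,di,dj,dq,dr,dw,dz,eg] rk=8  ker:ej,eq,er,ew,ez,gq,gr,gw,ij,iq,iw,iz,jq,jr,jw,jz,qr,qw,qz,rw,rz,wz
∂2: piv[dez,dij,diw,djw,dqr,egq,egr,ejr,ejw,ejz,eqr,erw,erz,ewz,ijq,ijz,iqz] rk=17  ker:gqr,ijw,jqz,jrw,jrz,jwz,rwz
∂3: piv[egqr,ejrw,ejrz,ejwz,erwz] rk=5  ker:jrwz
b_1=(30−8)−17=5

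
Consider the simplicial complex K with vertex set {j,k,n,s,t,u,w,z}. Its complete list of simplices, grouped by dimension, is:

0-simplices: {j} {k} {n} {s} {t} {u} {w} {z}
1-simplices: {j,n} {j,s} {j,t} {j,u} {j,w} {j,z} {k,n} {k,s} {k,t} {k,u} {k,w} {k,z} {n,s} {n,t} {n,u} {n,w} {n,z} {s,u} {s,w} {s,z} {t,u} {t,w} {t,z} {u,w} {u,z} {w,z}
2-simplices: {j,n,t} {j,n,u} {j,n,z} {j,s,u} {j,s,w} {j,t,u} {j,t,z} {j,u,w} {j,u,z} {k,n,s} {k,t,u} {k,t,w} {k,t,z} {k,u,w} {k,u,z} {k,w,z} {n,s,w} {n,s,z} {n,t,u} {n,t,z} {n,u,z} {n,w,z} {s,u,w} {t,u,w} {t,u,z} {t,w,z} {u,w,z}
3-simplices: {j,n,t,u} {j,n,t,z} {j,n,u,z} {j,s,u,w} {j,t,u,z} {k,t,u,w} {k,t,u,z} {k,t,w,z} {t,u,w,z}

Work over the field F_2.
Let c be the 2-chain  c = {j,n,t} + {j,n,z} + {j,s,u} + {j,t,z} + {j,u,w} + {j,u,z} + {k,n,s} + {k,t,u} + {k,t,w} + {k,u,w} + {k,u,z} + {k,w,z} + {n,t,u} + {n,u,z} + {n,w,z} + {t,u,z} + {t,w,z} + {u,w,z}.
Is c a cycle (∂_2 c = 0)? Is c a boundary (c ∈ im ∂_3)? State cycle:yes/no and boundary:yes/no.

n_0=8 n_1=26 n_2=27 n_3=9  [Z2]
∂1: piv[jn,js,jt,ju,jw,jz,kn] rk=7  ker:ks,kt,ku,kw,kz,ns,nt,nu,nw,nz,su,sw,sz,tu,tw,tz,uw,uz,wz
∂2: piv[jnt,jnu,jnz,jsu,jsw,jtu,jtz,juw,juz,kns,ktu,ktw,ktz,kuw,kwz,nsw,nsz,nwz] rk=18  ker:kuz,ntu,ntz,nuz,suw,tuw,tuz,twz,uwz
∂3: piv[jntu,jntz,jnuz,jsuw,jtuz,ktuw,ktuz,ktwz,tuwz] rk=9
∂2c = {j,s} + {j,u} + {j,w} + {j,z} + {k,n} + {k,s} + {k,u} + {k,w} + {n,s} + {n,w} + {n,z} + {s,u} + {t,u} + {t,z} + {u,w} + {u,z}

cycle:no boundary:no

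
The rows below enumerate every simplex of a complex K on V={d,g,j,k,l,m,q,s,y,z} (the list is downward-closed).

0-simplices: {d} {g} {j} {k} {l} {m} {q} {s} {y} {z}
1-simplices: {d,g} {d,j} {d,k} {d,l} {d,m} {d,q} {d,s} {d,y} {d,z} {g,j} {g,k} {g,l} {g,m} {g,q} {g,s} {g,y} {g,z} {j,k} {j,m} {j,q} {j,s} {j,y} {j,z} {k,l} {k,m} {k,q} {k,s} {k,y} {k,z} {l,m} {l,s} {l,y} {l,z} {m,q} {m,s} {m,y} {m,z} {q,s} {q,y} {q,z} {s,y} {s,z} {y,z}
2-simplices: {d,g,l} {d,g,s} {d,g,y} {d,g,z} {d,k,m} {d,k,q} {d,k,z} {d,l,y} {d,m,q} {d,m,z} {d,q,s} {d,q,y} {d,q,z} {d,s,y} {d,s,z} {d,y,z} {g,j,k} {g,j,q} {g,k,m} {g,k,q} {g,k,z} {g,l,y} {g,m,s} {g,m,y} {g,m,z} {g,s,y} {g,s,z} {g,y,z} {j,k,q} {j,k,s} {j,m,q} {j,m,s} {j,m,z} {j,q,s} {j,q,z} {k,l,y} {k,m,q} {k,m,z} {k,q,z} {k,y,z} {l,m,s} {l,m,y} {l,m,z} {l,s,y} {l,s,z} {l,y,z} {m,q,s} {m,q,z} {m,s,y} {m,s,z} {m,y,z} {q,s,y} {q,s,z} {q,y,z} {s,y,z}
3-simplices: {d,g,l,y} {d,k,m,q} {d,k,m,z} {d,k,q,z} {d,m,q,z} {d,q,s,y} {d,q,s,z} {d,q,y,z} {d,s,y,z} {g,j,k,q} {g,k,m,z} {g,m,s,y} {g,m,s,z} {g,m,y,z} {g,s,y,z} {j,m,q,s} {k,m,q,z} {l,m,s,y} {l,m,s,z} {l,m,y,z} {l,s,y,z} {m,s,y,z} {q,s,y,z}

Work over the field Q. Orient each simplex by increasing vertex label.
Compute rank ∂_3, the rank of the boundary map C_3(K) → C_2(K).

rank∂_3=19

n_0=10 n_1=43 n_2=55 n_3=23  [Q]
∂1: piv[dg,dj,dk,dl,dm,dq,ds,dy,dz] rk=9  ker:gj,gk,gl,gm,gq,gs,gy,gz,jk,jm,jq,js,jy,jz,kl,km,kq,ks,ky,kz,lm,ls,ly,lz,mq,ms,my,mz,qs,qy,qz,sy,sz,yz
∂2: piv[dgl,dgs,dgy,dgz,dkm,dkq,dkz,dly,dmq,dmz,dqs,dqy,dqz,dsy,dsz,dyz,gjk,gjq,gkm,gkq,gkz,gms,gmy,jks,jmq,jms,jmz,kly,kyz,lms,lmy,lmz] rk=32  ker:gly,gmz,gsy,gsz,gyz,jkq,jqs,jqz,kmq,kmz,kqz,lsy,lsz,lyz,mqs,mqz,msy,msz,myz,qsy,qsz,qyz,syz
∂3: piv[dgly,dkmq,dkmz,dkqz,dmqz,dqsy,dqsz,dqyz,dsyz,gjkq,gkmz,gmsy,gmsz,gmyz,gsyz,jmqs,lmsy,lmsz,lmyz] rk=19  ker:kmqz,lsyz,msyz,qsyz
rk∂_3=19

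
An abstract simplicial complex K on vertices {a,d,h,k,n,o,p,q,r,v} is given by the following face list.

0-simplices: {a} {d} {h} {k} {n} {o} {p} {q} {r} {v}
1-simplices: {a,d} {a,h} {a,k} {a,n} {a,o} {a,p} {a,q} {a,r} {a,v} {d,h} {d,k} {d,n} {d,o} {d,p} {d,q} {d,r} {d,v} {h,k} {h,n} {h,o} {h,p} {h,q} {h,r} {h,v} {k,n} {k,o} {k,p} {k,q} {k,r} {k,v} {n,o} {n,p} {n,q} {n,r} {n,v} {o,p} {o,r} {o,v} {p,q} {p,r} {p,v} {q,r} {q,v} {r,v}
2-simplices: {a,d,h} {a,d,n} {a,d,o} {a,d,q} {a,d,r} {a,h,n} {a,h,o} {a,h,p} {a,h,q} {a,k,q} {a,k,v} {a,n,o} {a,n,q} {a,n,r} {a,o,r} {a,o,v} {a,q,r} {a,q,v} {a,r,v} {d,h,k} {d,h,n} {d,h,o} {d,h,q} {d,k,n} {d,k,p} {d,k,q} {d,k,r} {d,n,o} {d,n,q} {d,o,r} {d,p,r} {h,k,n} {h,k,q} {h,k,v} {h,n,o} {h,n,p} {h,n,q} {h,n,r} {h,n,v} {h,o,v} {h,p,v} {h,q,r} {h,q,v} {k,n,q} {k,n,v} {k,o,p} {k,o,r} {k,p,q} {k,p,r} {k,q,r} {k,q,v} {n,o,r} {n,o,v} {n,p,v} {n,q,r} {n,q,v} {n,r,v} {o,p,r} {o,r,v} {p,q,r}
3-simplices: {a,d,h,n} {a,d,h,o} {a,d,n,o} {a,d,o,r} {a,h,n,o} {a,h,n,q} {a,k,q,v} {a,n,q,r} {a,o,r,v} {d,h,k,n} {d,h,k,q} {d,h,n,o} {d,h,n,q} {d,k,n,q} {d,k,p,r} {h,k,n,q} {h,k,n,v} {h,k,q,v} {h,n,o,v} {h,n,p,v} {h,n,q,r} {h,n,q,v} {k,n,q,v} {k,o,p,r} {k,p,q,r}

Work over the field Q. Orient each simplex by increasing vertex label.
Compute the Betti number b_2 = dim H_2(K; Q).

n_0=10 n_1=44 n_2=60 n_3=25  [Q]
∂1: piv[ad,ah,ak,an,ao,ap,aq,ar,av] rk=9  ker:dh,dk,dn,do,dp,dq,dr,dv,hk,hn,ho,hp,hq,hr,hv,kn,ko,kp,kq,kr,kv,no,np,nq,nr,nv,op,or,ov,pq,pr,pv,qr,qv,rv
∂2: piv[adh,adn,ado,adq,adr,ahn,aho,ahp,ahq,akq,akv,ano,anq,anr,aor,aov,aqr,aqv,arv,dhk,dkn,dkp,dkq,dkr,dpr,hkv,hnp,hnr,hnv,hpv,kop,kor,kpq] rk=33  ker:dhn,dho,dhq,dno,dnq,dor,hkn,hkq,hno,hnq,hov,hqr,hqv,knq,knv,kpr,kqr,kqv,nor,nov,npv,nqr,nqv,nrv,opr,orv,pqr
∂3: piv[adhn,adho,adno,ador,ahno,ahnq,akqv,anqr,aorv,dhkn,dhkq,dhnq,dknq,dkpr,hknv,hkqv,hnov,hnpv,hnqr,hnqv,kopr,kpqr] rk=22  ker:dhno,hknq,knqv
b_2=(60−33)−22=5

b_2=5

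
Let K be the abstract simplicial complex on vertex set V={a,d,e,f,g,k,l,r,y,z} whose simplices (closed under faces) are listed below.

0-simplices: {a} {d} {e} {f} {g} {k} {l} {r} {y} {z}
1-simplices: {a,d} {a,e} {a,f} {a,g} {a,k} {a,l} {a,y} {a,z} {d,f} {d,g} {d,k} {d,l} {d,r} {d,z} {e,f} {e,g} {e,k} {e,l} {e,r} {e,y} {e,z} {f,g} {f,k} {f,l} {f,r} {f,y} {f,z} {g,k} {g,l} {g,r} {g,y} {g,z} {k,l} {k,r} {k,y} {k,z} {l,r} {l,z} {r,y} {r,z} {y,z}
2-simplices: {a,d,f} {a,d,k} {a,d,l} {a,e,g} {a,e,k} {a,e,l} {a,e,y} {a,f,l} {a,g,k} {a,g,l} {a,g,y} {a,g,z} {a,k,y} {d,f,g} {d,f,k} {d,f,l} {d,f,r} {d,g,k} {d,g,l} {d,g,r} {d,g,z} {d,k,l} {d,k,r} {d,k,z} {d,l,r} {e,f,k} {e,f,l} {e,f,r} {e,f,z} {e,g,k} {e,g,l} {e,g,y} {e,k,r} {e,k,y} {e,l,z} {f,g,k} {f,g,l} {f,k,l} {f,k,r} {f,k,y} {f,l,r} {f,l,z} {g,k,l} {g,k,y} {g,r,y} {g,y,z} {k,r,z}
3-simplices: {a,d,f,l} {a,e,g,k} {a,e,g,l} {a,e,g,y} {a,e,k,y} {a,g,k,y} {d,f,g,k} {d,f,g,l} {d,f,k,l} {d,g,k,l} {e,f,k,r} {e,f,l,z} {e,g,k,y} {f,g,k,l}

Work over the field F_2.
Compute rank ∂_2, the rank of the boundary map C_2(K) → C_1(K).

n_0=10 n_1=41 n_2=47 n_3=14  [Z2]
∂1: piv[ad,ae,af,ag,ak,al,ay,az,dr] rk=9  ker:df,dg,dk,dl,dz,ef,eg,ek,el,er,ey,ez,fg,fk,fl,fr,fy,fz,gk,gl,gr,gy,gz,kl,kr,ky,kz,lr,lz,ry,rz,yz
∂2: piv[adf,adk,adl,aeg,aek,ael,aey,afl,agk,agl,agy,agz,aky,dfg,dfk,dfr,dgk,dgr,dgz,dkl,dkr,dkz,dlr,efk,efr,efz,elz,fky,gry,gyz,krz] rk=31  ker:dfl,dgl,efl,egk,egl,egy,ekr,eky,fgk,fgl,fkl,fkr,flr,flz,gkl,gky
∂3: piv[adfl,aegk,aegl,aegy,aeky,agky,dfgk,dfgl,dfkl,dgkl,efkr,eflz] rk=12  ker:egky,fgkl
rk∂_2=31

rank∂_2=31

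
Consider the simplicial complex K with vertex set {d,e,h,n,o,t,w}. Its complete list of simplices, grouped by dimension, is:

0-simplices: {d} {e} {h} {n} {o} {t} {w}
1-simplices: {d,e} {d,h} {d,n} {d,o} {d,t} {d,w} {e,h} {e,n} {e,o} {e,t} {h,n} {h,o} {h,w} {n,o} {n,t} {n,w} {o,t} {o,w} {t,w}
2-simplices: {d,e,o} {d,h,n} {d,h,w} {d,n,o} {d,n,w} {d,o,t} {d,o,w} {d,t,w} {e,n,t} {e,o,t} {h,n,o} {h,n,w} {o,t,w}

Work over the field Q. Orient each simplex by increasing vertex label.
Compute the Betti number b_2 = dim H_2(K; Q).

b_2=2

n_0=7 n_1=19 n_2=13  [Q]
∂1: piv[de,dh,dn,do,dt,dw] rk=6  ker:eh,en,eo,et,hn,ho,hw,no,nt,nw,ot,ow,tw
∂2: piv[deo,dhn,dhw,dno,dnw,dot,dow,dtw,ent,eot,hno] rk=11  ker:hnw,otw
b_2=(13−11)−0=2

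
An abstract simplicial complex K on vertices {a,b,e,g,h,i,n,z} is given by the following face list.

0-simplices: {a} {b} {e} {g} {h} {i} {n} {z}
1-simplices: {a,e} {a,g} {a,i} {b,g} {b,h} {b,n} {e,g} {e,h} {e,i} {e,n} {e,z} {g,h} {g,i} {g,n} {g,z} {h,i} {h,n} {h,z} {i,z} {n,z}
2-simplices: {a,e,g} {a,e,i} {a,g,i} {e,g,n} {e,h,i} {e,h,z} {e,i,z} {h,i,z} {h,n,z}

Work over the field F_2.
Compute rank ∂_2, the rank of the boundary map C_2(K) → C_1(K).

n_0=8 n_1=20 n_2=9  [Z2]
∂1: piv[ae,ag,ai,bg,bh,bn,ez] rk=7  ker:eg,eh,ei,en,gh,gi,gn,gz,hi,hn,hz,iz,nz
∂2: piv[aeg,aei,agi,egn,ehi,ehz,eiz,hnz] rk=8  ker:hiz
rk∂_2=8

rank∂_2=8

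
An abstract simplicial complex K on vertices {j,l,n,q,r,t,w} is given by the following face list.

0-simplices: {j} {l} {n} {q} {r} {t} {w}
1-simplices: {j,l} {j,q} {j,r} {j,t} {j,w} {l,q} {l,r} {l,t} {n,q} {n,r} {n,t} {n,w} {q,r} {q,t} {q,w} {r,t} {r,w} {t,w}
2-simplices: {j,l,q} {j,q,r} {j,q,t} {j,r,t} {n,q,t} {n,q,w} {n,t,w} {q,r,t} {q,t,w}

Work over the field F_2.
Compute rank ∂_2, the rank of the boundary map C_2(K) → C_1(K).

n_0=7 n_1=18 n_2=9  [Z2]
∂1: piv[jl,jq,jr,jt,jw,nq] rk=6  ker:lq,lr,lt,nr,nt,nw,qr,qt,qw,rt,rw,tw
∂2: piv[jlq,jqr,jqt,jrt,nqt,nqw,ntw] rk=7  ker:qrt,qtw
rk∂_2=7

rank∂_2=7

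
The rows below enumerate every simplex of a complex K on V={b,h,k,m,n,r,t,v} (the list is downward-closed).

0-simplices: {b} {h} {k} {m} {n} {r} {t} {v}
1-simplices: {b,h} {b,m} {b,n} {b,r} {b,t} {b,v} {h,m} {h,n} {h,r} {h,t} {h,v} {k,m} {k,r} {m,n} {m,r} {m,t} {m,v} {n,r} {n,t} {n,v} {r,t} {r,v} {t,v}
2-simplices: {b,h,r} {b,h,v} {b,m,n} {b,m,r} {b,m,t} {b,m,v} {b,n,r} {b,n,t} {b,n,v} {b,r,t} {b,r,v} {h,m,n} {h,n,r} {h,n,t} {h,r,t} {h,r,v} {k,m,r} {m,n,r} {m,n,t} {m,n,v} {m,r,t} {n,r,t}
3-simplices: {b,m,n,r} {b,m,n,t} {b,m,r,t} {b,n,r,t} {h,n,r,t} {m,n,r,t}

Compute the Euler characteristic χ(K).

χ(K)=1

n_0=8 n_1=23 n_2=22 n_3=6
χ=+8−23+22−6=1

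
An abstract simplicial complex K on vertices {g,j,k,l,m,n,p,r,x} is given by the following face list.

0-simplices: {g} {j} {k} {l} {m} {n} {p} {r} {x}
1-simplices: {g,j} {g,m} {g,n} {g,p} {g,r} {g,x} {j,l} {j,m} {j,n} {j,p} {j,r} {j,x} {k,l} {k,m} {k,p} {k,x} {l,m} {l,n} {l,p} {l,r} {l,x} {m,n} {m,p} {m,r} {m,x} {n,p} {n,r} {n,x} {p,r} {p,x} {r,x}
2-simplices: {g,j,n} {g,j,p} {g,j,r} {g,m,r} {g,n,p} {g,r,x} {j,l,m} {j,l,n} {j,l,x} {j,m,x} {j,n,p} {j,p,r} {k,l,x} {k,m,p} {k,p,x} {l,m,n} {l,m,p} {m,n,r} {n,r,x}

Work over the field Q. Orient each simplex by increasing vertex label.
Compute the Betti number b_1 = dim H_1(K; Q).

n_0=9 n_1=31 n_2=19  [Q]
∂1: piv[gj,gm,gn,gp,gr,gx,jl,kl] rk=8  ker:jm,jn,jp,jr,jx,km,kp,kx,lm,ln,lp,lr,lx,mn,mp,mr,mx,np,nr,nx,pr,px,rx
∂2: piv[gjn,gjp,gjr,gmr,gnp,grx,jlm,jln,jlx,jmx,jpr,klx,kmp,kpx,lmn,lmp,mnr,nrx] rk=18  ker:jnp
b_1=(31−8)−18=5

b_1=5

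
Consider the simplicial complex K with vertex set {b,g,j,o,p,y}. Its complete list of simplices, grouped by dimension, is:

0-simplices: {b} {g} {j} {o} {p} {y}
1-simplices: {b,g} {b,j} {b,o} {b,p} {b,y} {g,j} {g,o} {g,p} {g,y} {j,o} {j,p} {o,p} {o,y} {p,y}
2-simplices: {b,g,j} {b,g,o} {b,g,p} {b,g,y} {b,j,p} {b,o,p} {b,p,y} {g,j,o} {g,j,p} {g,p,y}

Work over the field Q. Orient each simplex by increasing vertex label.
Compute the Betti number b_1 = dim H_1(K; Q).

n_0=6 n_1=14 n_2=10  [Q]
∂1: piv[bg,bj,bo,bp,by] rk=5  ker:gj,go,gp,gy,jo,jp,op,oy,py
∂2: piv[bgj,bgo,bgp,bgy,bjp,bop,bpy,gjo] rk=8  ker:gjp,gpy
b_1=(14−5)−8=1

b_1=1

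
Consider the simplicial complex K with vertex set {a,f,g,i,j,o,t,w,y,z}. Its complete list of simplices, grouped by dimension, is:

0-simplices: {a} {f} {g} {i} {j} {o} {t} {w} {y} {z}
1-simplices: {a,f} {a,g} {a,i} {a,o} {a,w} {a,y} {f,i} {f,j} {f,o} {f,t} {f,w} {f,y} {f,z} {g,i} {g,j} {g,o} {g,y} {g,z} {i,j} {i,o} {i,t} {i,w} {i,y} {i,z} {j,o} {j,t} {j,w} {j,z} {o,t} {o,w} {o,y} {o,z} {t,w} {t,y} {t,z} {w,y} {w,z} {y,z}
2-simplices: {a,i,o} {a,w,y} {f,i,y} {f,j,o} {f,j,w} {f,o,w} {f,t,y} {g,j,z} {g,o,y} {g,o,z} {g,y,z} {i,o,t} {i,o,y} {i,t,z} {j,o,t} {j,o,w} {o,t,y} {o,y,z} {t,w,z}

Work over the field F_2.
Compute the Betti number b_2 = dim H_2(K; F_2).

n_0=10 n_1=38 n_2=19  [Z2]
∂1: piv[af,ag,ai,ao,aw,ay,fj,ft,fz] rk=9  ker:fi,fo,fw,fy,gi,gj,go,gy,gz,ij,io,it,iw,iy,iz,jo,jt,jw,jz,ot,ow,oy,oz,tw,ty,tz,wy,wz,yz
∂2: piv[aio,awy,fiy,fjo,fjw,fow,fty,gjz,goy,goz,gyz,iot,ioy,itz,jot,oty,twz] rk=17  ker:jow,oyz
b_2=(19−17)−0=2

b_2=2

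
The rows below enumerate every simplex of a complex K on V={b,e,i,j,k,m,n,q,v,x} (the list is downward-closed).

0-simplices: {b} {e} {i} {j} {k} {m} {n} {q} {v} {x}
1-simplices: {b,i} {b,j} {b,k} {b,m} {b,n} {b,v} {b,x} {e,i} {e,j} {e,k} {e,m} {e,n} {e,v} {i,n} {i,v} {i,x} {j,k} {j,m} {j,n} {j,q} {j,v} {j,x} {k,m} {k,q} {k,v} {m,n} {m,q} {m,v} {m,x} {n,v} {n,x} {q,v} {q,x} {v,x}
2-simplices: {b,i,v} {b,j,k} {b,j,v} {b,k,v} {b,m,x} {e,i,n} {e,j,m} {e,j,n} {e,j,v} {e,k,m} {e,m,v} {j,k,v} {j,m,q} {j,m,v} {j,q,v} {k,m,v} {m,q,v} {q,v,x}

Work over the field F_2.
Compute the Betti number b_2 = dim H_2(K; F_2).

n_0=10 n_1=34 n_2=18  [Z2]
∂1: piv[bi,bj,bk,bm,bn,bv,bx,ei,jq] rk=9  ker:ej,ek,em,en,ev,in,iv,ix,jk,jm,jn,jv,jx,km,kq,kv,mn,mq,mv,mx,nv,nx,qv,qx,vx
∂2: piv[biv,bjk,bjv,bkv,bmx,ein,ejm,ejn,ejv,ekm,emv,jmq,jqv,kmv,qvx] rk=15  ker:jkv,jmv,mqv
b_2=(18−15)−0=3

b_2=3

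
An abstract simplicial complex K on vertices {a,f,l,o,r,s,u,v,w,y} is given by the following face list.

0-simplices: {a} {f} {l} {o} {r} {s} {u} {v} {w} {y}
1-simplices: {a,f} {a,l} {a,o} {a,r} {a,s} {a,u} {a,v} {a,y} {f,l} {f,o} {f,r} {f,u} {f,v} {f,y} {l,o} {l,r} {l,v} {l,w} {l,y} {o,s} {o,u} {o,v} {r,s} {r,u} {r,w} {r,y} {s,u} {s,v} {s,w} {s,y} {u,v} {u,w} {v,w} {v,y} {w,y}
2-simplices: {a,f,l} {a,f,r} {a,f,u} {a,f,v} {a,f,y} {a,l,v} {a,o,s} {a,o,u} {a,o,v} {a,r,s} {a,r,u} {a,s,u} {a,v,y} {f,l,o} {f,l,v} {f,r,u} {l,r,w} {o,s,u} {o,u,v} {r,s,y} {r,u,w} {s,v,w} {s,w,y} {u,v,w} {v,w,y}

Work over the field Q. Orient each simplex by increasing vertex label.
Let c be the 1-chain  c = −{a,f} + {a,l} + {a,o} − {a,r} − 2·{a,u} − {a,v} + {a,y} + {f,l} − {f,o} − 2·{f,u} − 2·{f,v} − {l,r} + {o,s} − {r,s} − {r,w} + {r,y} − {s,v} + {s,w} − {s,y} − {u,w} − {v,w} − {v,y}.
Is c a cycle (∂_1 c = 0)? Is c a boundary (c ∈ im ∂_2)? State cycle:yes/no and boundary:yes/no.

n_0=10 n_1=35 n_2=25  [Q]
∂1: piv[af,al,ao,ar,as,au,av,ay,lw] rk=9  ker:fl,fo,fr,fu,fv,fy,lo,lr,lv,ly,os,ou,ov,rs,ru,rw,ry,su,sv,sw,sy,uv,uw,vw,vy,wy
∂2: piv[afl,afr,afu,afv,afy,alv,aos,aou,aov,ars,aru,asu,avy,flo,lrw,ouv,rsy,ruw,svw,swy,uvw,vwy] rk=22  ker:flv,fru,osu
∂1c = 2·{a} + 3·{f} + 3·{l} − {o} − {r} + {s} − 3·{u} − 2·{v} − 2·{w}

cycle:no boundary:no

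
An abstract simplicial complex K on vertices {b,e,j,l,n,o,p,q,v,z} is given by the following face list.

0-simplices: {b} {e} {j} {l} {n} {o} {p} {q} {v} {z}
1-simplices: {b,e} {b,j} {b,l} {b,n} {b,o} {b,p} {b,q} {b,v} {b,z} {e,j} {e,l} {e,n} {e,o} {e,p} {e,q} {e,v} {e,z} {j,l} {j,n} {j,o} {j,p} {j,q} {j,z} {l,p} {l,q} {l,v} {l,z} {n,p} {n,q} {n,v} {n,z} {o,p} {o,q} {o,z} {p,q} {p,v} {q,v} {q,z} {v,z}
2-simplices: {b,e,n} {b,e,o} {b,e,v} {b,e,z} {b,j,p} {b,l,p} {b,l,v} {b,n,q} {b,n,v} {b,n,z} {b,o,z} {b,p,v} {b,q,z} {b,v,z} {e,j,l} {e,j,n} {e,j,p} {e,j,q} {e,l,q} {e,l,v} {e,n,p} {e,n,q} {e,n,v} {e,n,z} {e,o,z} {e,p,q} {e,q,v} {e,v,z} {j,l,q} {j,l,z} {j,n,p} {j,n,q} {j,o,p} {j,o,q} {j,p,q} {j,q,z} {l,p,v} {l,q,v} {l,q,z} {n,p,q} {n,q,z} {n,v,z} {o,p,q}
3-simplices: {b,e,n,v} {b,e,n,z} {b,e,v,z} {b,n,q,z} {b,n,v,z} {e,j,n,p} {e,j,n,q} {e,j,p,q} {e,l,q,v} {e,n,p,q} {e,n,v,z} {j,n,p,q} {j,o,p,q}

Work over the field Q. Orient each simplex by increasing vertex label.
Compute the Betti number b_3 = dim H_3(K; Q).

n_0=10 n_1=39 n_2=43 n_3=13  [Q]
∂1: piv[be,bj,bl,bn,bo,bp,bq,bv,bz] rk=9  ker:ej,el,en,eo,ep,eq,ev,ez,jl,jn,jo,jp,jq,jz,lp,lq,lv,lz,np,nq,nv,nz,op,oq,oz,pq,pv,qv,qz,vz
∂2: piv[ben,beo,bev,bez,bjp,blp,blv,bnq,bnv,bnz,boz,bpv,bqz,bvz,ejl,ejn,ejp,ejq,elq,elv,enp,enq,epq,eqv,jlz,jop,joq,jqz] rk=28  ker:env,enz,eoz,evz,jlq,jnp,jnq,jpq,lpv,lqv,lqz,npq,nqz,nvz,opq
∂3: piv[benv,benz,bevz,bnqz,bnvz,ejnp,ejnq,ejpq,elqv,enpq,jopq] rk=11  ker:envz,jnpq
b_3=(13−11)−0=2

b_3=2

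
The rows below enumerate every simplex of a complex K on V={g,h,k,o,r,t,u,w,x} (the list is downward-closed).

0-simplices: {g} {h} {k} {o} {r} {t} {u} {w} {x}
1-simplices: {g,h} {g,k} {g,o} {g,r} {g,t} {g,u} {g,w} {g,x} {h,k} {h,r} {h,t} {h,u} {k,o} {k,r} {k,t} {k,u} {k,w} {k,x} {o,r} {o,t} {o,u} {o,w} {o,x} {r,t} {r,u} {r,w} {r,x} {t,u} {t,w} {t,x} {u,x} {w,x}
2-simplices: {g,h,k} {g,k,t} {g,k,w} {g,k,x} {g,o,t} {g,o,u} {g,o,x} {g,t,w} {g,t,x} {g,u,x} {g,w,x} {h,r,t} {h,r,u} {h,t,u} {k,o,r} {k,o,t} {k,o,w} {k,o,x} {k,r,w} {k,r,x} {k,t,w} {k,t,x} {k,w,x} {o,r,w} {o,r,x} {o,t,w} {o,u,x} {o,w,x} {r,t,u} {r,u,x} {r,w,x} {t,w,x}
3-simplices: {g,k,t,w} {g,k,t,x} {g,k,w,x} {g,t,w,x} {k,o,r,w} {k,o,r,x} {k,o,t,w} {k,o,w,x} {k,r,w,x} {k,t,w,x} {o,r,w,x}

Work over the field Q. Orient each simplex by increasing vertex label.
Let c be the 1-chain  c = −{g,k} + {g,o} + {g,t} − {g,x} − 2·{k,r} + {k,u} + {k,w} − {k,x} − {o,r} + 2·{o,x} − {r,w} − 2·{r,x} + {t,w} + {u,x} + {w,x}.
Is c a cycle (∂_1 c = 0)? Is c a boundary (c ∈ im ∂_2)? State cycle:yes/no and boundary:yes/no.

cycle:yes boundary:no

n_0=9 n_1=32 n_2=32 n_3=11  [Q]
∂1: piv[gh,gk,go,gr,gt,gu,gw,gx] rk=8  ker:hk,hr,ht,hu,ko,kr,kt,ku,kw,kx,or,ot,ou,ow,ox,rt,ru,rw,rx,tu,tw,tx,ux,wx
∂2: piv[ghk,gkt,gkw,gkx,got,gou,gox,gtw,gtx,gux,gwx,hrt,hru,htu,kor,kot,kow,krw,krx,rux] rk=20  ker:kox,ktw,ktx,kwx,orw,orx,otw,oux,owx,rtu,rwx,twx
∂3: piv[gktw,gktx,gkwx,gtwx,korw,korx,kotw,kowx,krwx] rk=9  ker:ktwx,orwx
∂1c = 0
c vs im∂2: residual ≠ 0 ⇒ not boundary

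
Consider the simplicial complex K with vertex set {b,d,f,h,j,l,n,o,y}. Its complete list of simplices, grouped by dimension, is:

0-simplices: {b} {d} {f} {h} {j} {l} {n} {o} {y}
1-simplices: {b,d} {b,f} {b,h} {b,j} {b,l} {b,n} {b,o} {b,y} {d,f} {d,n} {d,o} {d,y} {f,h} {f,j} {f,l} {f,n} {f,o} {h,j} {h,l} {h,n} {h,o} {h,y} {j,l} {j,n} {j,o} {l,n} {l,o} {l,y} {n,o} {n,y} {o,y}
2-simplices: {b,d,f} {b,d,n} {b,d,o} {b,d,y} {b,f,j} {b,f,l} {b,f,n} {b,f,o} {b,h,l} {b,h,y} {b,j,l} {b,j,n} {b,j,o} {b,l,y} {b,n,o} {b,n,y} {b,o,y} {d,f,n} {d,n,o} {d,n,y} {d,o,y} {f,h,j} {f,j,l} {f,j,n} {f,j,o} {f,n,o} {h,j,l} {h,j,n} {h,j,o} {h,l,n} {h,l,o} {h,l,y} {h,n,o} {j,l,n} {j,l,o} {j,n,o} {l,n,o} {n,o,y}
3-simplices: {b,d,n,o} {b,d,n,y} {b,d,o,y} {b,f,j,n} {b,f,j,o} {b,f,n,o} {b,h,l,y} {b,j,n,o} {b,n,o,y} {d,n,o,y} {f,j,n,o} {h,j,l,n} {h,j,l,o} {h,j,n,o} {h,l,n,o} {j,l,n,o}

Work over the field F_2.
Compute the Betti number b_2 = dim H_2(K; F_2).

b_2=2

n_0=9 n_1=31 n_2=38 n_3=16  [Z2]
∂1: piv[bd,bf,bh,bj,bl,bn,bo,by] rk=8  ker:df,dn,do,dy,fh,fj,fl,fn,fo,hj,hl,hn,ho,hy,jl,jn,jo,ln,lo,ly,no,ny,oy
∂2: piv[bdf,bdn,bdo,bdy,bfj,bfl,bfn,bfo,bhl,bhy,bjl,bjn,bjo,bly,bno,bny,boy,fhj,hjl,hjn,hjo,hln,hlo] rk=23  ker:dfn,dno,dny,doy,fjl,fjn,fjo,fno,hly,hno,jln,jlo,jno,lno,noy
∂3: piv[bdno,bdny,bdoy,bfjn,bfjo,bfno,bhly,bjno,bnoy,hjln,hjlo,hjno,hlno] rk=13  ker:dnoy,fjno,jlno
b_2=(38−23)−13=2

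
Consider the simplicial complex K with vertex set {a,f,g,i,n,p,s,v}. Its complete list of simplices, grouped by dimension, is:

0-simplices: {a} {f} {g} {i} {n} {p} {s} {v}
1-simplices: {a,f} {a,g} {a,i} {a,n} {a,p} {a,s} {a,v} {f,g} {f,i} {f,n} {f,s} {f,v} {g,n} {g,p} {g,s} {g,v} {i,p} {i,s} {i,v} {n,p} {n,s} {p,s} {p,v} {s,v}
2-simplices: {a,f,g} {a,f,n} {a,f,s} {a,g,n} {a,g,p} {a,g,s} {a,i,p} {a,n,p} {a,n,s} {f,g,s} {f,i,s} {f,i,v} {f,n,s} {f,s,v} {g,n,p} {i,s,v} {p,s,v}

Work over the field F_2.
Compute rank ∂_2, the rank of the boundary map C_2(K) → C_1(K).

rank∂_2=13

n_0=8 n_1=24 n_2=17  [Z2]
∂1: piv[af,ag,ai,an,ap,as,av] rk=7  ker:fg,fi,fn,fs,fv,gn,gp,gs,gv,ip,is,iv,np,ns,ps,pv,sv
∂2: piv[afg,afn,afs,agn,agp,ags,aip,anp,ans,fis,fiv,fsv,psv] rk=13  ker:fgs,fns,gnp,isv
rk∂_2=13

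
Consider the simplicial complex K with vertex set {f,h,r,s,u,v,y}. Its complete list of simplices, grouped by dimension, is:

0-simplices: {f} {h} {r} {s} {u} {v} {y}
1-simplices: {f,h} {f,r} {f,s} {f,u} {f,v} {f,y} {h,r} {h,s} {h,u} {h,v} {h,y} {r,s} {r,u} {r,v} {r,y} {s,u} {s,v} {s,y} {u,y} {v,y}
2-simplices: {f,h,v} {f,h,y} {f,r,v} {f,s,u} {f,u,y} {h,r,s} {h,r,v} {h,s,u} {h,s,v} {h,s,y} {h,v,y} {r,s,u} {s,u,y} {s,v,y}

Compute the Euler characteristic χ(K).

χ(K)=1

n_0=7 n_1=20 n_2=14
χ=+7−20+14=1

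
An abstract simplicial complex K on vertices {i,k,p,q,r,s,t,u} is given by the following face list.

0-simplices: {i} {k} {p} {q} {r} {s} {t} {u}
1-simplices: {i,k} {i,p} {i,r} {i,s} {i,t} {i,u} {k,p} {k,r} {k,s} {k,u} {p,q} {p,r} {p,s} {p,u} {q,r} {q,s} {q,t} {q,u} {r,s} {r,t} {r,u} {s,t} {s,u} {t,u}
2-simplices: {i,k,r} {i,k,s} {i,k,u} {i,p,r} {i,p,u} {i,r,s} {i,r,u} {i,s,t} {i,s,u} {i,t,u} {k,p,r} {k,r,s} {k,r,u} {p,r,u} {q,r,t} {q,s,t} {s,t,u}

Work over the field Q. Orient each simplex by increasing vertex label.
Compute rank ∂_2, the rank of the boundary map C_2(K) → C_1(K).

n_0=8 n_1=24 n_2=17  [Q]
∂1: piv[ik,ip,ir,is,it,iu,pq] rk=7  ker:kp,kr,ks,ku,pr,ps,pu,qr,qs,qt,qu,rs,rt,ru,st,su,tu
∂2: piv[ikr,iks,iku,ipr,ipu,irs,iru,ist,isu,itu,kpr,qrt,qst] rk=13  ker:krs,kru,pru,stu
rk∂_2=13

rank∂_2=13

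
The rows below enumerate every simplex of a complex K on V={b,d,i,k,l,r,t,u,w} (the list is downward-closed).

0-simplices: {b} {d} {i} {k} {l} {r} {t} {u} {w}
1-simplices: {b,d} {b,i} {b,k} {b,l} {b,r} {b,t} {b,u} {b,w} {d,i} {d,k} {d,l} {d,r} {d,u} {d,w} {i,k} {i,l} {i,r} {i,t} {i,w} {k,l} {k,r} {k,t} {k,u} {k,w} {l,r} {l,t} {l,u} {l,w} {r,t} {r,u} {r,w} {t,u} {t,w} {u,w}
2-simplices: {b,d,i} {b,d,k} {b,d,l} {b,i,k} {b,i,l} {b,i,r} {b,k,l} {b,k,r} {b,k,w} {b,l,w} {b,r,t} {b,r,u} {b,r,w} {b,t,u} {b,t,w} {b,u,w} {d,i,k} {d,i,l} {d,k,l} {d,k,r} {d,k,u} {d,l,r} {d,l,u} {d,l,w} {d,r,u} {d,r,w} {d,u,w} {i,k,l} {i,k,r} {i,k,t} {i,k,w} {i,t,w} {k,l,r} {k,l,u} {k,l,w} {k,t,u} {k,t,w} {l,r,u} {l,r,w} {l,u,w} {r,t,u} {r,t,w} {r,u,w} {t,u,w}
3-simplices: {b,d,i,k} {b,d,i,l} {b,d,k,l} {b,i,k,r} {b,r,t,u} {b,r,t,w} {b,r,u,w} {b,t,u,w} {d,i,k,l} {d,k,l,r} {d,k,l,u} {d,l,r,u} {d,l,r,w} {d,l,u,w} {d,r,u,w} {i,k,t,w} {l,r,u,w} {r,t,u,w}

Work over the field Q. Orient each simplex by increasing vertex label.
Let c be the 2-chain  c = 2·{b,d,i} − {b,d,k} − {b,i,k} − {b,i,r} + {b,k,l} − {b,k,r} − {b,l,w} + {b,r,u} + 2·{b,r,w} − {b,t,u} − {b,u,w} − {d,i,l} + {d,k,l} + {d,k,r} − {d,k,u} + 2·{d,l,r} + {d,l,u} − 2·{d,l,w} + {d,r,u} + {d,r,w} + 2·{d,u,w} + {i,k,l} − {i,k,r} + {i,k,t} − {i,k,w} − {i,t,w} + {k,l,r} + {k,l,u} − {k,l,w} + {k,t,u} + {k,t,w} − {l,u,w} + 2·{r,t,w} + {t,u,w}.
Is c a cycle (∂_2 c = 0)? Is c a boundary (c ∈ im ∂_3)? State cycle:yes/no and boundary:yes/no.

n_0=9 n_1=34 n_2=44 n_3=18  [Q]
∂1: piv[bd,bi,bk,bl,br,bt,bu,bw] rk=8  ker:di,dk,dl,dr,du,dw,ik,il,ir,it,iw,kl,kr,kt,ku,kw,lr,lt,lu,lw,rt,ru,rw,tu,tw,uw
∂2: piv[bdi,bdk,bdl,bik,bil,bir,bkl,bkr,bkw,blw,brt,bru,brw,btu,btw,buw,dkr,dku,dlr,dlu,dlw,dru,ikt,ikw,itw] rk=25  ker:dik,dil,dkl,drw,duw,ikl,ikr,klr,klu,klw,ktu,ktw,lru,lrw,luw,rtu,rtw,ruw,tuw
∂3: piv[bdik,bdil,bdkl,bikr,brtu,brtw,bruw,btuw,dikl,dklr,dklu,dlru,dlrw,dluw,druw,iktw] rk=16  ker:lruw,rtuw
∂2c = {b,d} − 4·{b,i} + 2·{b,k} − 2·{b,l} + 5·{b,r} − {b,t} − {b,u} + {d,i} + {d,l} − {d,r} + {d,u} − {d,w} − {i,k} − 2·{i,l} − 2·{i,t} + 2·{i,w} + 4·{k,l} − 2·{k,r} + 3·{k,t} − 3·{k,u} − {k,w} + 3·{l,r} + {l,u} − 3·{l,w} + 2·{r,t} + 2·{r,u} + {r,w} + {t,u} + {t,w} + {u,w}

cycle:no boundary:no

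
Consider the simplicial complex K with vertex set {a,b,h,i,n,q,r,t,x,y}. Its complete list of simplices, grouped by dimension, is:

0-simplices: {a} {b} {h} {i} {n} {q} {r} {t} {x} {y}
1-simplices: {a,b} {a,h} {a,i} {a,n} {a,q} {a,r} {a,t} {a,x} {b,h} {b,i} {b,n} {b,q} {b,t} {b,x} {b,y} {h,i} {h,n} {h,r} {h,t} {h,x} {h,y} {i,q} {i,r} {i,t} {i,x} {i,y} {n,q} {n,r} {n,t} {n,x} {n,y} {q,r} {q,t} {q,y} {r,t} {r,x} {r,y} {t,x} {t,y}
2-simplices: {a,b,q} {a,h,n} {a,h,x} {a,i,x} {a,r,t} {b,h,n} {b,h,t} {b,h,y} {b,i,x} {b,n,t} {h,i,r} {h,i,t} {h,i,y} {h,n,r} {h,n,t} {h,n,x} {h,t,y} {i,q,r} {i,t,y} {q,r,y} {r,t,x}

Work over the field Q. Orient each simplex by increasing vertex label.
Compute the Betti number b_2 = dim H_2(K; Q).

n_0=10 n_1=39 n_2=21  [Q]
∂1: piv[ab,ah,ai,an,aq,ar,at,ax,by] rk=9  ker:bh,bi,bn,bq,bt,bx,hi,hn,hr,ht,hx,hy,iq,ir,it,ix,iy,nq,nr,nt,nx,ny,qr,qt,qy,rt,rx,ry,tx,ty
∂2: piv[abq,ahn,ahx,aix,art,bhn,bht,bhy,bix,bnt,hir,hit,hiy,hnr,hnx,hty,iqr,qry,rtx] rk=19  ker:hnt,ity
b_2=(21−19)−0=2

b_2=2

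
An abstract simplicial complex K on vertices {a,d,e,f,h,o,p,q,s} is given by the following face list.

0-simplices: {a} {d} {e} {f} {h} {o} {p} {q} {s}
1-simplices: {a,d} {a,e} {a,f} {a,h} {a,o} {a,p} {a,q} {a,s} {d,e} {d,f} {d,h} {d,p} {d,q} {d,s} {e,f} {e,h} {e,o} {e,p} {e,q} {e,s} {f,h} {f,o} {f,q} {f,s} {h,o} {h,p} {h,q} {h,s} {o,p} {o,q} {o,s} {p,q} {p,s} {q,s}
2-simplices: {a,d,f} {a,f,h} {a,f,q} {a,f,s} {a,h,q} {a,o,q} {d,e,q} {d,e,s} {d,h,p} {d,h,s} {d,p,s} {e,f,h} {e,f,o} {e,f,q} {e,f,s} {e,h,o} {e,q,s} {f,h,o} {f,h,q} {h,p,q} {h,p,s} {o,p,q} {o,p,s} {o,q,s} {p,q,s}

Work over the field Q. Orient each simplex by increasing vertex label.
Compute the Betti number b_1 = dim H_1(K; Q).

n_0=9 n_1=34 n_2=25  [Q]
∂1: piv[ad,ae,af,ah,ao,ap,aq,as] rk=8  ker:de,df,dh,dp,dq,ds,ef,eh,eo,ep,eq,es,fh,fo,fq,fs,ho,hp,hq,hs,op,oq,os,pq,ps,qs
∂2: piv[adf,afh,afq,afs,ahq,aoq,deq,des,dhp,dhs,dps,efh,efo,efq,efs,eho,eqs,hpq,opq,ops,oqs] rk=21  ker:fho,fhq,hps,pqs
b_1=(34−8)−21=5

b_1=5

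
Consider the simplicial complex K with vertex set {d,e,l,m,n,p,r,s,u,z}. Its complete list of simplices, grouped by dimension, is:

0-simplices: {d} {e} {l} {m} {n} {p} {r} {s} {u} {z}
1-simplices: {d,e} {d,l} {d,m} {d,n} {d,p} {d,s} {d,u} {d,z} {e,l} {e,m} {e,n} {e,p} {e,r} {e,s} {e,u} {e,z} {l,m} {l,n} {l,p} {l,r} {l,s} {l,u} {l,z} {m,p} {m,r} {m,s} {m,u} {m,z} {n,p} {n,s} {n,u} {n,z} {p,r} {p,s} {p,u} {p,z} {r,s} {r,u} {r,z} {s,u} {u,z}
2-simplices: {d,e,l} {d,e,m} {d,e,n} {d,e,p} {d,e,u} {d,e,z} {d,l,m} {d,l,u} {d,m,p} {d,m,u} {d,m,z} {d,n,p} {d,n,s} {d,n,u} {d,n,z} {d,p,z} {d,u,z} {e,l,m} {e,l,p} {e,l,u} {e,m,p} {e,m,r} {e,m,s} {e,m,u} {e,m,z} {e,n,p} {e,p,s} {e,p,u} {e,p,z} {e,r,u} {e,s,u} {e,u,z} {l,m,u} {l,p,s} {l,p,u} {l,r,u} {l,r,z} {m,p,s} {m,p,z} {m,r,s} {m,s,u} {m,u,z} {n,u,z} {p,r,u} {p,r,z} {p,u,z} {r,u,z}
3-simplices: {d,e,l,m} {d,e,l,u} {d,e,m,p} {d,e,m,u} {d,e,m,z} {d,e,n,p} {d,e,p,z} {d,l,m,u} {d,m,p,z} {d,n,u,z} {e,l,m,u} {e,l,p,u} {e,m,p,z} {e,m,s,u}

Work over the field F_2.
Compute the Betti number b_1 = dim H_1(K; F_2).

b_1=2

n_0=10 n_1=41 n_2=47 n_3=14  [Z2]
∂1: piv[de,dl,dm,dn,dp,ds,du,dz,er] rk=9  ker:el,em,en,ep,es,eu,ez,lm,ln,lp,lr,ls,lu,lz,mp,mr,ms,mu,mz,np,ns,nu,nz,pr,ps,pu,pz,rs,ru,rz,su,uz
∂2: piv[del,dem,den,dep,deu,dez,dlm,dlu,dmp,dmu,dmz,dnp,dns,dnu,dnz,dpz,duz,elp,emr,ems,eps,epu,eru,esu,lps,lru,lrz,mrs,pru,prz] rk=30  ker:elm,elu,emp,emu,emz,enp,epz,euz,lmu,lpu,mps,mpz,msu,muz,nuz,puz,ruz
∂3: piv[delm,delu,demp,demu,demz,denp,depz,dlmu,dmpz,dnuz,elpu,emsu] rk=12  ker:elmu,empz
b_1=(41−9)−30=2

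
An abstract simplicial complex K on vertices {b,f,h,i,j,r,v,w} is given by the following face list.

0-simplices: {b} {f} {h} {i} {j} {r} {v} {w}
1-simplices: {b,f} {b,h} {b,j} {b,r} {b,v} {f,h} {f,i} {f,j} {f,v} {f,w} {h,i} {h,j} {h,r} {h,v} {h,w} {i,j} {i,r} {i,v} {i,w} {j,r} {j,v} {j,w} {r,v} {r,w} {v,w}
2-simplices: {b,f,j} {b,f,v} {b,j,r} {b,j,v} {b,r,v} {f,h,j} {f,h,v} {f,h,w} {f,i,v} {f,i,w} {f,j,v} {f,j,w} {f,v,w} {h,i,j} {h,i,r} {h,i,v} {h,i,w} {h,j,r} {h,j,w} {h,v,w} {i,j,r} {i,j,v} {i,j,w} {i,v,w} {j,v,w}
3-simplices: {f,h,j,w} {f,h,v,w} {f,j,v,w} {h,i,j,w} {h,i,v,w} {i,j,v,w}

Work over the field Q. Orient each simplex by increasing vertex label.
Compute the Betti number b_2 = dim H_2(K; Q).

b_2=3

n_0=8 n_1=25 n_2=25 n_3=6  [Q]
∂1: piv[bf,bh,bj,br,bv,fi,fw] rk=7  ker:fh,fj,fv,hi,hj,hr,hv,hw,ij,ir,iv,iw,jr,jv,jw,rv,rw,vw
∂2: piv[bfj,bfv,bjr,bjv,brv,fhj,fhv,fhw,fiv,fiw,fjw,fvw,hij,hir,hiv,hjr] rk=16  ker:fjv,hiw,hjw,hvw,ijr,ijv,ijw,ivw,jvw
∂3: piv[fhjw,fhvw,fjvw,hijw,hivw,ijvw] rk=6
b_2=(25−16)−6=3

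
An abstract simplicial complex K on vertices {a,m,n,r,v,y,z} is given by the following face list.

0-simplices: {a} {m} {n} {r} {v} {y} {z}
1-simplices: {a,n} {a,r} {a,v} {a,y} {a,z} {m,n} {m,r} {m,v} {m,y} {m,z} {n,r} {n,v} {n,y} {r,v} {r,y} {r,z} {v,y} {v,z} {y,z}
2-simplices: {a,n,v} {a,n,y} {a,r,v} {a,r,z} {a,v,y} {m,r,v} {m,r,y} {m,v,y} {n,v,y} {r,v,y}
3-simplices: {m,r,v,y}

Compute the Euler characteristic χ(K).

n_0=7 n_1=19 n_2=10 n_3=1
χ=+7−19+10−1=-3

χ(K)=-3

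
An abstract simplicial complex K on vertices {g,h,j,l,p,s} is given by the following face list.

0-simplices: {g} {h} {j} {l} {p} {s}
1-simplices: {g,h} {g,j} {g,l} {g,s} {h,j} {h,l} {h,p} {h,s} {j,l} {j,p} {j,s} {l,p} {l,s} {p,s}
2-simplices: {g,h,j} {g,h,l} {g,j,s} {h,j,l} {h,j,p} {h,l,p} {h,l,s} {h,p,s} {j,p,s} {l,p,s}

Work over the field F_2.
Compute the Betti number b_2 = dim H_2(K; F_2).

n_0=6 n_1=14 n_2=10  [Z2]
∂1: piv[gh,gj,gl,gs,hp] rk=5  ker:hj,hl,hs,jl,jp,js,lp,ls,ps
∂2: piv[ghj,ghl,gjs,hjl,hjp,hlp,hls,hps,jps] rk=9  ker:lps
b_2=(10−9)−0=1

b_2=1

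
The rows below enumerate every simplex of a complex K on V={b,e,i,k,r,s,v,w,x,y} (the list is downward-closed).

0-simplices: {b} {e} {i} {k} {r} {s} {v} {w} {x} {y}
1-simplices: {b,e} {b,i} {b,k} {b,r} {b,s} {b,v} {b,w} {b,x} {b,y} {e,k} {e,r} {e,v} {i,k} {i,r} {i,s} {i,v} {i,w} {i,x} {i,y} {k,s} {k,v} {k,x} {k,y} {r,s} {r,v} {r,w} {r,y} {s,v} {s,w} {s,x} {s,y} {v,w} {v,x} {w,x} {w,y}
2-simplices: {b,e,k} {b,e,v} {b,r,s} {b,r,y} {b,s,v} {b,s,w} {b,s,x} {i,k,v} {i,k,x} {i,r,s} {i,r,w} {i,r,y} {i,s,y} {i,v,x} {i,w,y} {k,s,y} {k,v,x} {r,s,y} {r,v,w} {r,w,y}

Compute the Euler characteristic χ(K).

χ(K)=-5

n_0=10 n_1=35 n_2=20
χ=+10−35+20=-5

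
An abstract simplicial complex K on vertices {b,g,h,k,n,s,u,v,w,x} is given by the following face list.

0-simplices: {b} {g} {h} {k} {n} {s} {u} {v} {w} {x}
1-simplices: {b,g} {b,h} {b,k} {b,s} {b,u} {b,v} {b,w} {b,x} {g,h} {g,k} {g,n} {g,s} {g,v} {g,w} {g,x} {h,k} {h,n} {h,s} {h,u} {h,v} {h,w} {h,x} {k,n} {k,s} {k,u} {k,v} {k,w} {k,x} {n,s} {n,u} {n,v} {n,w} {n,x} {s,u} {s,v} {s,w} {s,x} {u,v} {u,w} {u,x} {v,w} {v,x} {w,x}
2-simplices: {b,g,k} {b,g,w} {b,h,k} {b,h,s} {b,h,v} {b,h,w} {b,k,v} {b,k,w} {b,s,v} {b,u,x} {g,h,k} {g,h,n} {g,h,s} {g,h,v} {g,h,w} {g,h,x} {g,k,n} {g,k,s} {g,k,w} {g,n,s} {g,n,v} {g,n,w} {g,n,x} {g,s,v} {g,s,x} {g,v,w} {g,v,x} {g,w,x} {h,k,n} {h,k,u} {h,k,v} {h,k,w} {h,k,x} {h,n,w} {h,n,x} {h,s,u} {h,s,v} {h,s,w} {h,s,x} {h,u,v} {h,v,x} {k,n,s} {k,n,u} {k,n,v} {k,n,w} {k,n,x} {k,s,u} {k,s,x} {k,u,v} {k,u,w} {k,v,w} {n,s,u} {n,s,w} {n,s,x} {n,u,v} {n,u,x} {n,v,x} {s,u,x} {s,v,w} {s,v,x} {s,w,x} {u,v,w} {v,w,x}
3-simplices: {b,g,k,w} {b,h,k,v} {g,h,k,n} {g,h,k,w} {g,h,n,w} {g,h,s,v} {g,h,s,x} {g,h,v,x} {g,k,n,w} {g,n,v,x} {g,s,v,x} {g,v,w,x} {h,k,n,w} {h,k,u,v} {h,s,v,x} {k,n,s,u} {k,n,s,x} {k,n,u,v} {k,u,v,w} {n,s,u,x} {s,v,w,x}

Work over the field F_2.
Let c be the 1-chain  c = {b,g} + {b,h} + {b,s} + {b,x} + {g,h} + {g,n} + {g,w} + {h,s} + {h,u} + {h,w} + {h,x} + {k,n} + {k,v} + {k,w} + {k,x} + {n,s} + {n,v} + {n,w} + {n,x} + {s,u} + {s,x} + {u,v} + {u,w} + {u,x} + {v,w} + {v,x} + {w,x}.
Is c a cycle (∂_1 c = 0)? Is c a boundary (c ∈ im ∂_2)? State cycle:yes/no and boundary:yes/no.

cycle:no boundary:no

n_0=10 n_1=43 n_2=63 n_3=21  [Z2]
∂1: piv[bg,bh,bk,bs,bu,bv,bw,bx,gn] rk=9  ker:gh,gk,gs,gv,gw,gx,hk,hn,hs,hu,hv,hw,hx,kn,ks,ku,kv,kw,kx,ns,nu,nv,nw,nx,su,sv,sw,sx,uv,uw,ux,vw,vx,wx
∂2: piv[bgk,bgw,bhk,bhs,bhv,bhw,bkv,bkw,bsv,bux,ghk,ghn,ghs,ghv,ghx,gkn,gks,gns,gnv,gnw,gnx,gsx,gvw,gvx,gwx,hku,hkx,hsu,hsw,huv,knu,kuw,nux] rk=33  ker:ghw,gkw,gsv,hkn,hkv,hkw,hnw,hnx,hsv,hsx,hvx,kns,knv,knw,knx,ksu,ksx,kuv,kvw,nsu,nsw,nsx,nuv,nvx,sux,svw,svx,swx,uvw,vwx
∂3: piv[bgkw,bhkv,ghkn,ghkw,ghnw,ghsv,ghsx,ghvx,gknw,gnvx,gsvx,gvwx,hkuv,knsu,knsx,knuv,kuvw,nsux,svwx] rk=19  ker:hknw,hsvx
∂1c = {s} + {u} + {v} + {w}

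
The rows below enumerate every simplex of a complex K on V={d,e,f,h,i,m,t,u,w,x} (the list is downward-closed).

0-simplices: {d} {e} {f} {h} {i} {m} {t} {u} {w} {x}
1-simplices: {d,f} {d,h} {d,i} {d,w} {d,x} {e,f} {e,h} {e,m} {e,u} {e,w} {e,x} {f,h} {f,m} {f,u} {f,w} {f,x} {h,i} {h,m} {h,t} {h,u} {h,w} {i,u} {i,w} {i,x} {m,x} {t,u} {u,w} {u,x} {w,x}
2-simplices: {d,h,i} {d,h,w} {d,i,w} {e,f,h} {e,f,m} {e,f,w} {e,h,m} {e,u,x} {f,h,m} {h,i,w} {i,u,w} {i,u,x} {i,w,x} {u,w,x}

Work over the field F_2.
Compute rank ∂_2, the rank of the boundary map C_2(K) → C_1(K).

n_0=10 n_1=29 n_2=14  [Z2]
∂1: piv[df,dh,di,dw,dx,ef,em,eu,ht] rk=9  ker:eh,ew,ex,fh,fm,fu,fw,fx,hi,hm,hu,hw,iu,iw,ix,mx,tu,uw,ux,wx
∂2: piv[dhi,dhw,diw,efh,efm,efw,ehm,eux,iuw,iux,iwx] rk=11  ker:fhm,hiw,uwx
rk∂_2=11

rank∂_2=11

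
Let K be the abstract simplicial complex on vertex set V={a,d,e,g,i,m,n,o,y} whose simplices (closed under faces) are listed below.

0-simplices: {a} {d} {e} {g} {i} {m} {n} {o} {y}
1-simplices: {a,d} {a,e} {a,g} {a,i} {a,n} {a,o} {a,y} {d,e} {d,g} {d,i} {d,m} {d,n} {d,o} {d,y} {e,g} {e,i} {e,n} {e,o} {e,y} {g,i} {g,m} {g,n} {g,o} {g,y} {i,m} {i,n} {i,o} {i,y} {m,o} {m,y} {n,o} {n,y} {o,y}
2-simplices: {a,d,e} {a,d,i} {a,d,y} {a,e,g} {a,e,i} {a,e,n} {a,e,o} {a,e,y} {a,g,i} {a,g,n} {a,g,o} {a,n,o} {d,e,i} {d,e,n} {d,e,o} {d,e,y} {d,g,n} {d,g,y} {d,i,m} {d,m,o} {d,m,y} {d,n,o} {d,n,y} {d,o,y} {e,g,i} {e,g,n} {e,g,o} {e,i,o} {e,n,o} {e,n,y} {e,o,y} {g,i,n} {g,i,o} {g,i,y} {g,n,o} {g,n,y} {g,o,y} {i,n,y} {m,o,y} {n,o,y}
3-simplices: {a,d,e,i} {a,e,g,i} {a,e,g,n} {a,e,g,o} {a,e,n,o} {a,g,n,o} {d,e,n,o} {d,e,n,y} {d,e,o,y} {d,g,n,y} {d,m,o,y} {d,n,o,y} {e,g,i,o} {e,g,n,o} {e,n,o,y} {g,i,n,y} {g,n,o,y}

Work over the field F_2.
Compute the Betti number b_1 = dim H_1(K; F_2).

b_1=1

n_0=9 n_1=33 n_2=40 n_3=17  [Z2]
∂1: piv[ad,ae,ag,ai,an,ao,ay,dm] rk=8  ker:de,dg,di,dn,do,dy,eg,ei,en,eo,ey,gi,gm,gn,go,gy,im,in,io,iy,mo,my,no,ny,oy
∂2: piv[ade,adi,ady,aeg,aei,aen,aeo,aey,agi,agn,ago,ano,den,deo,dgn,dgy,dim,dmo,dmy,dny,doy,eio,gin,giy] rk=24  ker:dei,dey,dno,egi,egn,ego,eno,eny,eoy,gio,gno,gny,goy,iny,moy,noy
∂3: piv[adei,aegi,aegn,aego,aeno,agno,deno,deny,deoy,dgny,dmoy,dnoy,egio,giny,gnoy] rk=15  ker:egno,enoy
b_1=(33−8)−24=1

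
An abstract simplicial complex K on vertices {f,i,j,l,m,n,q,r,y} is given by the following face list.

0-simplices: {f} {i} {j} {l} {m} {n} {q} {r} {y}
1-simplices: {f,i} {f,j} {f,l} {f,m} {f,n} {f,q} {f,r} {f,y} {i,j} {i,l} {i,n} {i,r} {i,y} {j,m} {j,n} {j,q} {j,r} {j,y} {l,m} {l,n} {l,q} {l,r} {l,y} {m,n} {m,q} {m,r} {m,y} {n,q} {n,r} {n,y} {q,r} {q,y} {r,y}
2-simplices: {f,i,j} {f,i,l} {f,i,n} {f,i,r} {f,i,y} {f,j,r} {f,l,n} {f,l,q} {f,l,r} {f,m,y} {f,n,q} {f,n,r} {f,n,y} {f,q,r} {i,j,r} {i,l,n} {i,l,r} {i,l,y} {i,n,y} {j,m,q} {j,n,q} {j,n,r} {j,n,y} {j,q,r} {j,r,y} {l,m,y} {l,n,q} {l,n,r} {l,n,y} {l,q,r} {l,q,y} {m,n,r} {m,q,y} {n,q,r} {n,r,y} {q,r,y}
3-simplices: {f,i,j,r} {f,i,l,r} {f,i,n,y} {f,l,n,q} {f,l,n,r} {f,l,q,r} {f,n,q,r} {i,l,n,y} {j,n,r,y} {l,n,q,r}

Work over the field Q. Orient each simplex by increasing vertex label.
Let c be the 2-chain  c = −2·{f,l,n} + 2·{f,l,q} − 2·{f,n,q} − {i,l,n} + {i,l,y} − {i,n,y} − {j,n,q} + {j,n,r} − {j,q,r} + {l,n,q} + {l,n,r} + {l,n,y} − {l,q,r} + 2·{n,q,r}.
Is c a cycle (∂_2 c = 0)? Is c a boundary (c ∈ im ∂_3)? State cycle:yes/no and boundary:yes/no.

n_0=9 n_1=33 n_2=36 n_3=10  [Q]
∂1: piv[fi,fj,fl,fm,fn,fq,fr,fy] rk=8  ker:ij,il,in,ir,iy,jm,jn,jq,jr,jy,lm,ln,lq,lr,ly,mn,mq,mr,my,nq,nr,ny,qr,qy,ry
∂2: piv[fij,fil,fin,fir,fiy,fjr,fln,flq,flr,fmy,fnq,fnr,fny,fqr,ily,jmq,jnq,jnr,jny,jry,lmy,lqy,mnr,mqy] rk=24  ker:ijr,iln,ilr,iny,jqr,lnq,lnr,lny,lqr,nqr,nry,qry
∂3: piv[fijr,filr,finy,flnq,flnr,flqr,fnqr,ilny,jnry] rk=9  ker:lnqr
∂2c = 0
c vs im∂3: residual ≠ 0 ⇒ not boundary

cycle:yes boundary:no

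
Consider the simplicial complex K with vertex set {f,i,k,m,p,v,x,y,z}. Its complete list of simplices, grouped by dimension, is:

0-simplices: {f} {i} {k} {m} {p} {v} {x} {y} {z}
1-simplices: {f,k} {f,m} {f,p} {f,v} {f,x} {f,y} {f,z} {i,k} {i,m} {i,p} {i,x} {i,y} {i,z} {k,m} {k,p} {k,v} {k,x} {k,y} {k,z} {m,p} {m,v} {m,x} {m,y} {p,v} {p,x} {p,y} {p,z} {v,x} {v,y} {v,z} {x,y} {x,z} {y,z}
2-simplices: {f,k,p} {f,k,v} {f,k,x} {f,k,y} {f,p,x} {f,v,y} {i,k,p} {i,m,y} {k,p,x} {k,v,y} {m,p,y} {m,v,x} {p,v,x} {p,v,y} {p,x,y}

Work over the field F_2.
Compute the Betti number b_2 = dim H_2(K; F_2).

b_2=2

n_0=9 n_1=33 n_2=15  [Z2]
∂1: piv[fk,fm,fp,fv,fx,fy,fz,ik] rk=8  ker:im,ip,ix,iy,iz,km,kp,kv,kx,ky,kz,mp,mv,mx,my,pv,px,py,pz,vx,vy,vz,xy,xz,yz
∂2: piv[fkp,fkv,fkx,fky,fpx,fvy,ikp,imy,mpy,mvx,pvx,pvy,pxy] rk=13  ker:kpx,kvy
b_2=(15−13)−0=2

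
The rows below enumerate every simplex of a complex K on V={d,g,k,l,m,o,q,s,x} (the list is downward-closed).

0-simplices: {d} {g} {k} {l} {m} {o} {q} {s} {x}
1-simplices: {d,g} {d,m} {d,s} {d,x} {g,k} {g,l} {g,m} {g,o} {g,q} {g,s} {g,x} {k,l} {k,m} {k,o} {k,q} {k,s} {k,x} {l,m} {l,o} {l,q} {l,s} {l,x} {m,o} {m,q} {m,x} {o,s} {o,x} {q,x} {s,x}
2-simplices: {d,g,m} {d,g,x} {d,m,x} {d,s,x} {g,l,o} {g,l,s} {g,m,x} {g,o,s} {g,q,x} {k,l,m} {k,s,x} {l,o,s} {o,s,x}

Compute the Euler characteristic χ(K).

χ(K)=-7

n_0=9 n_1=29 n_2=13
χ=+9−29+13=-7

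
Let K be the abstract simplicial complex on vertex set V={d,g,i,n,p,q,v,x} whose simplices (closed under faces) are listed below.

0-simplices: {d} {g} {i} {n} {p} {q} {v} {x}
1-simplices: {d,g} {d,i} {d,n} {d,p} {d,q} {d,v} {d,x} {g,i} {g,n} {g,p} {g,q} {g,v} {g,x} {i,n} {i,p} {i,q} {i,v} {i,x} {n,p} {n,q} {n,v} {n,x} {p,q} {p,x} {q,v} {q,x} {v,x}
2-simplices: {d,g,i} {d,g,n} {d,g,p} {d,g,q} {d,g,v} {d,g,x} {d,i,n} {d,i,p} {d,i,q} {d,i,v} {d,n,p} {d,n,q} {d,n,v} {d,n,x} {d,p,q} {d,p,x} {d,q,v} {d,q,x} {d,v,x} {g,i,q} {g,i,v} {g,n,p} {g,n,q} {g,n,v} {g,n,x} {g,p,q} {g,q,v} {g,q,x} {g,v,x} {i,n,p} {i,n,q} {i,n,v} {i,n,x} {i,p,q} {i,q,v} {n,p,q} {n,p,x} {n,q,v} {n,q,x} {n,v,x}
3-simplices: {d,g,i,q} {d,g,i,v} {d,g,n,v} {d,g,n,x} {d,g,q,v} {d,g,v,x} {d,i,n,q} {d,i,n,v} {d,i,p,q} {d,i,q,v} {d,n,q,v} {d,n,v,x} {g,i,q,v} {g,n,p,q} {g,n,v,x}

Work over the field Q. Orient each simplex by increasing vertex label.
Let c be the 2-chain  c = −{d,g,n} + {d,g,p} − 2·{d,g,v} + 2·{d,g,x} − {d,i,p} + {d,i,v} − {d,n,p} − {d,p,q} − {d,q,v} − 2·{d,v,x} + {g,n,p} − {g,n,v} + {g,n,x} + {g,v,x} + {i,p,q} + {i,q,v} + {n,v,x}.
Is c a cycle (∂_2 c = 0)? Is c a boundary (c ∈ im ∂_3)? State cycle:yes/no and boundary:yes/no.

n_0=8 n_1=27 n_2=40 n_3=15  [Q]
∂1: piv[dg,di,dn,dp,dq,dv,dx] rk=7  ker:gi,gn,gp,gq,gv,gx,in,ip,iq,iv,ix,np,nq,nv,nx,pq,px,qv,qx,vx
∂2: piv[dgi,dgn,dgp,dgq,dgv,dgx,din,dip,diq,div,dnp,dnq,dnv,dnx,dpq,dpx,dqv,dqx,dvx,inx] rk=20  ker:giq,giv,gnp,gnq,gnv,gnx,gpq,gqv,gqx,gvx,inp,inq,inv,ipq,iqv,npq,npx,nqv,nqx,nvx
∂3: piv[dgiq,dgiv,dgnv,dgnx,dgqv,dgvx,dinq,dinv,dipq,diqv,dnqv,dnvx,gnpq] rk=13  ker:giqv,gnvx
∂2c = 0
c vs im∂3: residual ≠ 0 ⇒ not boundary

cycle:yes boundary:no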